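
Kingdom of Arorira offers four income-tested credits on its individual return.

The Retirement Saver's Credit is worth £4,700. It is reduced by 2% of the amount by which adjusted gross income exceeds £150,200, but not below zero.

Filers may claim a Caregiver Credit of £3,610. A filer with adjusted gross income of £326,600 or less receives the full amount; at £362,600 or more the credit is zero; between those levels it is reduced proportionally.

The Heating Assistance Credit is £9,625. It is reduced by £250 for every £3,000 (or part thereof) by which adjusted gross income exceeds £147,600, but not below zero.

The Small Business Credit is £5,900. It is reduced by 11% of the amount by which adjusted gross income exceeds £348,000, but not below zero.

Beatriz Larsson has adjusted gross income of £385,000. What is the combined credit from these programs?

£1,834

Retirement Saver's Credit: 2% of the £234,800 excess over £150,200 is £4,696; credit = £4,700 − £4,696 = £4.
Caregiver Credit: £385,000 is at or above £362,600, so the credit is £0.
Heating Assistance Credit: income exceeds £147,600 by £237,400 → 80 increments × £250 = £20,000 ≥ base, so the credit is £0.
Small Business Credit: 11% of the £37,000 excess over £348,000 is £4,070; credit = £5,900 − £4,070 = £1,830.
Total: £4 + £0 + £0 + £1,830 = £1,834.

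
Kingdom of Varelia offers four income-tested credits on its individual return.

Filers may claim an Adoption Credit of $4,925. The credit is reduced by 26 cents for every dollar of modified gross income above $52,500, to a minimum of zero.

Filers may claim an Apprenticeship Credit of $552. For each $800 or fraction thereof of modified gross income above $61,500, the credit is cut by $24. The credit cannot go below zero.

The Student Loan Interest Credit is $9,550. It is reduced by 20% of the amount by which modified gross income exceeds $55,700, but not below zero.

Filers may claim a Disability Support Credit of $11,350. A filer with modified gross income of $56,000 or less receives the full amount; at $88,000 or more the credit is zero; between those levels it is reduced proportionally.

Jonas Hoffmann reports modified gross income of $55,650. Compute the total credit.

Adoption Credit: 26% of the $3,150 excess over $52,500 is $819; credit = $4,925 − $819 = $4,106.
Apprenticeship Credit: $55,650 is at or below the $61,500 threshold, so the full $552 applies.
Student Loan Interest Credit: $55,650 is at or below the $55,700 threshold, so the full $9,550 applies.
Disability Support Credit: $55,650 is at or below the $56,000 threshold, so the full $11,350 applies.
Total: $4,106 + $552 + $9,550 + $11,350 = $25,558.

$25,558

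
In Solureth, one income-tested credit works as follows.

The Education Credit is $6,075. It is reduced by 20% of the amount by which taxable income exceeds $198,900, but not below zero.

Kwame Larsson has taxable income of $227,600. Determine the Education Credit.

Education Credit: 20% of the $28,700 excess over $198,900 is $5,740; credit = $6,075 − $5,740 = $335.

$335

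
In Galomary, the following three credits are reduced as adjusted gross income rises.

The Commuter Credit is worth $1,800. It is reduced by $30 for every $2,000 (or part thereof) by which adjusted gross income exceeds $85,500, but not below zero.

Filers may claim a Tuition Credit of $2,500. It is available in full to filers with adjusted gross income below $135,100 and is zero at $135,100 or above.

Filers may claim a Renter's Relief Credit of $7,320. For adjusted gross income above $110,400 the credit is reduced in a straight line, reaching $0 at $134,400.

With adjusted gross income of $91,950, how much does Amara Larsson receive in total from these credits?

Commuter Credit: income exceeds $85,500 by $6,450, which is 4 full-or-partial $2,000 increments; reduction = 4 × $30 = $120, leaving $1,680.
Tuition Credit: $91,950 is below the $135,100 cutoff, so the full $2,500 applies.
Renter's Relief Credit: $91,950 is at or below the $110,400 threshold, so the full $7,320 applies.
Total: $1,680 + $2,500 + $7,320 = $11,500.

$11,500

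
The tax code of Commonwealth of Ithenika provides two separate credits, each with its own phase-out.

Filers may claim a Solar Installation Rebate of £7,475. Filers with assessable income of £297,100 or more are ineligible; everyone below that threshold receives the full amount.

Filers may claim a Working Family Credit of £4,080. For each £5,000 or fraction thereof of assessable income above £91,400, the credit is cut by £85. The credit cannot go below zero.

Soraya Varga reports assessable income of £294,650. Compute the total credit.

Solar Installation Rebate: £294,650 is below the £297,100 cutoff, so the full £7,475 applies.
Working Family Credit: income exceeds £91,400 by £203,250, which is 41 full-or-partial £5,000 increments; reduction = 41 × £85 = £3,485, leaving £595.
Total: £7,475 + £595 = £8,070.

£8,070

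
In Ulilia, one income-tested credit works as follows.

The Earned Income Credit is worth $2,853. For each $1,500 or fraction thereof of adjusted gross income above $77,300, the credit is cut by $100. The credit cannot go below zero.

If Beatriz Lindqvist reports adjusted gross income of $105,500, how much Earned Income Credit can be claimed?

$953

Earned Income Credit: income exceeds $77,300 by $28,200, which is 19 full-or-partial $1,500 increments; reduction = 19 × $100 = $1,900, leaving $953.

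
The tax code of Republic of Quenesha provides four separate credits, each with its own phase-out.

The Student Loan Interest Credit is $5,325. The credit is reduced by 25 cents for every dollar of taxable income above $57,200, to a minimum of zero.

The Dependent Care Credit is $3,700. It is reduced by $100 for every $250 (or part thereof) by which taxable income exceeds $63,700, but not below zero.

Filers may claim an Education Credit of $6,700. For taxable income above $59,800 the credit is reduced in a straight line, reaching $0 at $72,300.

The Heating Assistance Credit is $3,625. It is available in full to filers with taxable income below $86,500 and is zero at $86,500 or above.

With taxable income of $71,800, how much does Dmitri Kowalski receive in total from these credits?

$5,968

Student Loan Interest Credit: 25% of the $14,600 excess over $57,200 is $3,650; credit = $5,325 − $3,650 = $1,675.
Dependent Care Credit: income exceeds $63,700 by $8,100, which is 33 full-or-partial $250 increments; reduction = 33 × $100 = $3,300, leaving $400.
Education Credit: $71,800 is $12,000 into a $12,500 phase-out range, leaving 500/12,500 of the credit: $6,700 × 500/12,500 = $268.
Heating Assistance Credit: $71,800 is below the $86,500 cutoff, so the full $3,625 applies.
Total: $1,675 + $400 + $268 + $3,625 = $5,968.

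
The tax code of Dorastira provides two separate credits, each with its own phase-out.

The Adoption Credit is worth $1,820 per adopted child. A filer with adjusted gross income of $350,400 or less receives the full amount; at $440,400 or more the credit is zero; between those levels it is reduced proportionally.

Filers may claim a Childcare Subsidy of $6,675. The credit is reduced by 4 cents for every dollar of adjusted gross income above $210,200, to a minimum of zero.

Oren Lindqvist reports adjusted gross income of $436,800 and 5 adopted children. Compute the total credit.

$364

Adoption Credit: base = 5 × $1,820 = $9,100. $436,800 is $86,400 into a $90,000 phase-out range, leaving 3,600/90,000 of the credit: $9,100 × 3,600/90,000 = $364.
Childcare Subsidy: 4% of the $226,600 excess over $210,200 is $9,064 ≥ base, so the credit is $0.
Total: $364 + $0 = $364.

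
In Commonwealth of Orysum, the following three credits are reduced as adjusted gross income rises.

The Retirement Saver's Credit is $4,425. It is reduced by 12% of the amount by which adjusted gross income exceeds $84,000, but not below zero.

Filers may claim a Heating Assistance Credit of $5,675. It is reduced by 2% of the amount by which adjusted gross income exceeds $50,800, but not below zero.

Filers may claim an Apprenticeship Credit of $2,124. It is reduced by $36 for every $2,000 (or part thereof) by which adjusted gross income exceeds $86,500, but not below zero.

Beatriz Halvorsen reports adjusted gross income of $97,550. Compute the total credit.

$9,447

Retirement Saver's Credit: 12% of the $13,550 excess over $84,000 is $1,626; credit = $4,425 − $1,626 = $2,799.
Heating Assistance Credit: 2% of the $46,750 excess over $50,800 is $935; credit = $5,675 − $935 = $4,740.
Apprenticeship Credit: income exceeds $86,500 by $11,050, which is 6 full-or-partial $2,000 increments; reduction = 6 × $36 = $216, leaving $1,908.
Total: $2,799 + $4,740 + $1,908 = $9,447.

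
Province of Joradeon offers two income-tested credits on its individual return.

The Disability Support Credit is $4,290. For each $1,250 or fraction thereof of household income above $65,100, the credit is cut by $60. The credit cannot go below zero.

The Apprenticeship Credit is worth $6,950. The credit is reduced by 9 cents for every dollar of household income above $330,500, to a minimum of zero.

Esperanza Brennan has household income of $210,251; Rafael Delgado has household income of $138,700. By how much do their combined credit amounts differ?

Esperanza ($210,251): Disability Support Credit: income exceeds $65,100 by $145,151 → 117 increments × $60 = $7,020 ≥ base, so the credit is $0. Apprenticeship Credit: $210,251 is at or below the $330,500 threshold, so the full $6,950 applies. total $0 + $6,950 = $6,950
Rafael ($138,700): Disability Support Credit: income exceeds $65,100 by $73,600, which is 59 full-or-partial $1,250 increments; reduction = 59 × $60 = $3,540, leaving $750. Apprenticeship Credit: $138,700 is at or below the $330,500 threshold, so the full $6,950 applies. total $750 + $6,950 = $7,700
Difference: |$6,950 − $7,700| = $750.

$750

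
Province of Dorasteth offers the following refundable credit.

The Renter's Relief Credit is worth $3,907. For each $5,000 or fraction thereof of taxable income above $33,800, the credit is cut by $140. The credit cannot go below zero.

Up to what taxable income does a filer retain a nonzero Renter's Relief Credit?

After 27 increments the reduction is 27 × $140 = $3,780, leaving $127; one more increment wipes it out. Increment 27 ends at excess 27 × $5,000 = $135,000, so the highest qualifying income is $33,800 + $135,000 = $168,800.

$168,800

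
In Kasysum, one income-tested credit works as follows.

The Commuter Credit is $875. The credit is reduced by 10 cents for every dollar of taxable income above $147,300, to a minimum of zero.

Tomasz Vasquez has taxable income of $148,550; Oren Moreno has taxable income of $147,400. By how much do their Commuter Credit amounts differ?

$115

Tomasz ($148,550): Commuter Credit: 10% of the $1,250 excess over $147,300 is $125; credit = $875 − $125 = $750.
Oren ($147,400): Commuter Credit: 10% of the $100 excess over $147,300 is $10; credit = $875 − $10 = $865.
Difference: |$750 − $865| = $115.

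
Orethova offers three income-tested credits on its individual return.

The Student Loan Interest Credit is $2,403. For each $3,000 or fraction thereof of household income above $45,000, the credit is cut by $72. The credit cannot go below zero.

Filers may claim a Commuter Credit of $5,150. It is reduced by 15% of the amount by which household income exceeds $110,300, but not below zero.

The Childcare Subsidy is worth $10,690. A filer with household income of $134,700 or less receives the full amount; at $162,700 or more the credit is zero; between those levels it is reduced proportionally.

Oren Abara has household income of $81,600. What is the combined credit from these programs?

$17,307

Student Loan Interest Credit: income exceeds $45,000 by $36,600, which is 13 full-or-partial $3,000 increments; reduction = 13 × $72 = $936, leaving $1,467.
Commuter Credit: $81,600 is at or below the $110,300 threshold, so the full $5,150 applies.
Childcare Subsidy: $81,600 is at or below the $134,700 threshold, so the full $10,690 applies.
Total: $1,467 + $5,150 + $10,690 = $17,307.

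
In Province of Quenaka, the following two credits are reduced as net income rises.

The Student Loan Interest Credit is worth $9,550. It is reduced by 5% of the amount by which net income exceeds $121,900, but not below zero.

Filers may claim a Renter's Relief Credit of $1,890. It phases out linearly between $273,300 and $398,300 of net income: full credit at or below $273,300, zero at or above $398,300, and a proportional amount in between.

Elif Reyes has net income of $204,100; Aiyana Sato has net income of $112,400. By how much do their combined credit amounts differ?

$4,110

Elif ($204,100): Student Loan Interest Credit: 5% of the $82,200 excess over $121,900 is $4,110; credit = $9,550 − $4,110 = $5,440. Renter's Relief Credit: $204,100 is at or below the $273,300 threshold, so the full $1,890 applies. total $5,440 + $1,890 = $7,330
Aiyana ($112,400): Student Loan Interest Credit: $112,400 is at or below the $121,900 threshold, so the full $9,550 applies. Renter's Relief Credit: $112,400 is at or below the $273,300 threshold, so the full $1,890 applies. total $9,550 + $1,890 = $11,440
Difference: |$7,330 − $11,440| = $4,110.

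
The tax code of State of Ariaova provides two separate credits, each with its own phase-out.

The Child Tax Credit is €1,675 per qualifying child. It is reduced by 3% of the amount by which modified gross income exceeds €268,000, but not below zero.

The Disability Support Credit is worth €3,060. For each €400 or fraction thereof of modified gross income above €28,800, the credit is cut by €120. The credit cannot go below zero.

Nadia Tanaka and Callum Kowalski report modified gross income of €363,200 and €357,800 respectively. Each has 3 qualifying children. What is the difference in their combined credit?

Nadia (€363,200): Child Tax Credit: base = 3 × €1,675 = €5,025. 3% of the €95,200 excess over €268,000 is €2,856; credit = €5,025 − €2,856 = €2,169. Disability Support Credit: income exceeds €28,800 by €334,400 → 836 increments × €120 = €100,320 ≥ base, so the credit is €0. total €2,169 + €0 = €2,169
Callum (€357,800): Child Tax Credit: base = 3 × €1,675 = €5,025. 3% of the €89,800 excess over €268,000 is €2,694; credit = €5,025 − €2,694 = €2,331. Disability Support Credit: income exceeds €28,800 by €329,000 → 823 increments × €120 = €98,760 ≥ base, so the credit is €0. total €2,331 + €0 = €2,331
Difference: |€2,169 − €2,331| = €162.

€162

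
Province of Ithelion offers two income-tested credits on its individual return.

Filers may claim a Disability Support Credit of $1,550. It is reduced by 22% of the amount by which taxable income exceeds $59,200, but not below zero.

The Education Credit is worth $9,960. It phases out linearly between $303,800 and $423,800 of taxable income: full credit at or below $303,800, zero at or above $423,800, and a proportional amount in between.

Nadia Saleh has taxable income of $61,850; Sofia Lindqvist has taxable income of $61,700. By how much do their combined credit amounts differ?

Nadia ($61,850): Disability Support Credit: 22% of the $2,650 excess over $59,200 is $583; credit = $1,550 − $583 = $967. Education Credit: $61,850 is at or below the $303,800 threshold, so the full $9,960 applies. total $967 + $9,960 = $10,927
Sofia ($61,700): Disability Support Credit: 22% of the $2,500 excess over $59,200 is $550; credit = $1,550 − $550 = $1,000. Education Credit: $61,700 is at or below the $303,800 threshold, so the full $9,960 applies. total $1,000 + $9,960 = $10,960
Difference: |$10,927 − $10,960| = $33.

$33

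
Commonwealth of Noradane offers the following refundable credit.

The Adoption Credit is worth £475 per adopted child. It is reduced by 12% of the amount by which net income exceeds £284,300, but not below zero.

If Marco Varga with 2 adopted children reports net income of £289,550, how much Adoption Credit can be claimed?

£320

Adoption Credit: base = 2 × £475 = £950. 12% of the £5,250 excess over £284,300 is £630; credit = £950 − £630 = £320.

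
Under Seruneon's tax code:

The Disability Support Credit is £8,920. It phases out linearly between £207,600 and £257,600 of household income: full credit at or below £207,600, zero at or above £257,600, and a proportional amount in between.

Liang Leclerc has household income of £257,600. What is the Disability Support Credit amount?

Disability Support Credit: £257,600 is at or above £257,600, so the credit is £0.

£0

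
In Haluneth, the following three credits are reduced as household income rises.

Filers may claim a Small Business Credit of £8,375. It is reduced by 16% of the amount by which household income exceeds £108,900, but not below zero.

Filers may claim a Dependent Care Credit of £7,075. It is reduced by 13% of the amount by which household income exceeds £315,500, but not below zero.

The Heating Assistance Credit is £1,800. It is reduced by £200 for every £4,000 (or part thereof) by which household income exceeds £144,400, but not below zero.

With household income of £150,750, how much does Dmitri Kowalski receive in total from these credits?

Small Business Credit: 16% of the £41,850 excess over £108,900 is £6,696; credit = £8,375 − £6,696 = £1,679.
Dependent Care Credit: £150,750 is at or below the £315,500 threshold, so the full £7,075 applies.
Heating Assistance Credit: income exceeds £144,400 by £6,350, which is 2 full-or-partial £4,000 increments; reduction = 2 × £200 = £400, leaving £1,400.
Total: £1,679 + £7,075 + £1,400 = £10,154.

£10,154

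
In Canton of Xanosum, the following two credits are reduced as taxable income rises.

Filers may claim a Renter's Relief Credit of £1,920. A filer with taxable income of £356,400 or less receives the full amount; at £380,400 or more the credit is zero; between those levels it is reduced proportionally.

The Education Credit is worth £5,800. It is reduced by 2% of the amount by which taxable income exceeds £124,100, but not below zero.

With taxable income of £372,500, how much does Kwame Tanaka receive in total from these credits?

£1,464

Renter's Relief Credit: £372,500 is £16,100 into a £24,000 phase-out range, leaving 7,900/24,000 of the credit: £1,920 × 7,900/24,000 = £632.
Education Credit: 2% of the £248,400 excess over £124,100 is £4,968; credit = £5,800 − £4,968 = £832.
Total: £632 + £832 = £1,464.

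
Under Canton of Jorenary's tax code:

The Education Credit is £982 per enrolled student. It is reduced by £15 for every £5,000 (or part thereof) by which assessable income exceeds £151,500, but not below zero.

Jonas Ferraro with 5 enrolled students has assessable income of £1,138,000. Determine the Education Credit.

Education Credit: base = 5 × £982 = £4,910. income exceeds £151,500 by £986,500, which is 198 full-or-partial £5,000 increments; reduction = 198 × £15 = £2,970, leaving £1,940.

£1,940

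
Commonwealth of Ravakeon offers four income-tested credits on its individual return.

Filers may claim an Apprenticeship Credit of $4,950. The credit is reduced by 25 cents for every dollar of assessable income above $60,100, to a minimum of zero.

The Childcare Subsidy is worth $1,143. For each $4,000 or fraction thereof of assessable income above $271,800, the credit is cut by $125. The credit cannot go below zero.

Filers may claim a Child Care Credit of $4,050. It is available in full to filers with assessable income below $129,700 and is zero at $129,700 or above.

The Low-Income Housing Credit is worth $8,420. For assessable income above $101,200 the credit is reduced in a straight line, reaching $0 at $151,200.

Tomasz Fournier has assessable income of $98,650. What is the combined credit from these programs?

Apprenticeship Credit: 25% of the $38,550 excess over $60,100 is $9,637.50 ≥ base, so the credit is $0.
Childcare Subsidy: $98,650 is at or below the $271,800 threshold, so the full $1,143 applies.
Child Care Credit: $98,650 is below the $129,700 cutoff, so the full $4,050 applies.
Low-Income Housing Credit: $98,650 is at or below the $101,200 threshold, so the full $8,420 applies.
Total: $0 + $1,143 + $4,050 + $8,420 = $13,613.

$13,613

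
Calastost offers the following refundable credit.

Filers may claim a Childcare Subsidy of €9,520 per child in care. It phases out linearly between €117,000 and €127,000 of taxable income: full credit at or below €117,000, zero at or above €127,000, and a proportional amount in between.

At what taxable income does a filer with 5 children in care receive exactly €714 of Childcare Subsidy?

€126,850

Full credit = 5 × €9,520 = €47,600.
€714 is 714/47,600 of the full €47,600, so 46,886/47,600 of the €10,000 range has been used: income = €117,000 + €10,000 × 46,886/47,600 = €126,850.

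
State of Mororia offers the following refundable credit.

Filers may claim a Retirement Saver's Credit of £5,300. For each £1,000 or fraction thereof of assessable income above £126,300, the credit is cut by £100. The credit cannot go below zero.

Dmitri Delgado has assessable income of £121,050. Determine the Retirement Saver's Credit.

£5,300

Retirement Saver's Credit: £121,050 is at or below the £126,300 threshold, so the full £5,300 applies.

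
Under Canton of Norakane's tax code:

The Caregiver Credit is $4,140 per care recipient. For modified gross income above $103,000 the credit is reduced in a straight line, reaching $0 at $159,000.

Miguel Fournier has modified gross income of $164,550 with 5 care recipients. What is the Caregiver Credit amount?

$0

Caregiver Credit: base = 5 × $4,140 = $20,700. $164,550 is at or above $159,000, so the credit is $0.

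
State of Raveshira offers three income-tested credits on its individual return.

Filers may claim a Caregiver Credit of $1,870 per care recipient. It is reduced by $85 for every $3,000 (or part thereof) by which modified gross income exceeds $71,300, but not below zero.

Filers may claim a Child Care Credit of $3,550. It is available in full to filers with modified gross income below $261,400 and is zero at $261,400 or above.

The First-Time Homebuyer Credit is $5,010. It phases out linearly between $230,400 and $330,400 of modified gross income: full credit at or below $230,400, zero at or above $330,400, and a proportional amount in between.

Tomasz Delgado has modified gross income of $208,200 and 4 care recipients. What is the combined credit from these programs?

Caregiver Credit: base = 4 × $1,870 = $7,480. income exceeds $71,300 by $136,900, which is 46 full-or-partial $3,000 increments; reduction = 46 × $85 = $3,910, leaving $3,570.
Child Care Credit: $208,200 is below the $261,400 cutoff, so the full $3,550 applies.
First-Time Homebuyer Credit: $208,200 is at or below the $230,400 threshold, so the full $5,010 applies.
Total: $3,570 + $3,550 + $5,010 = $12,130.

$12,130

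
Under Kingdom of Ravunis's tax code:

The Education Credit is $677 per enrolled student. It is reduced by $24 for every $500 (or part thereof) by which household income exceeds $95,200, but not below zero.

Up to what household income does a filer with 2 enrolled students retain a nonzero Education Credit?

Full credit = 2 × $677 = $1,354.
After 56 increments the reduction is 56 × $24 = $1,344, leaving $10; one more increment wipes it out. Increment 56 ends at excess 56 × $500 = $28,000, so the highest qualifying income is $95,200 + $28,000 = $123,200.

$123,200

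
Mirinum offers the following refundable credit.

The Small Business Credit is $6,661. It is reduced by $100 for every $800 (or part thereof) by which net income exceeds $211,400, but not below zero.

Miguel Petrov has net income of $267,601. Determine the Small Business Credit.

$0

Small Business Credit: income exceeds $211,400 by $56,201 → 71 increments × $100 = $7,100 ≥ base, so the credit is $0.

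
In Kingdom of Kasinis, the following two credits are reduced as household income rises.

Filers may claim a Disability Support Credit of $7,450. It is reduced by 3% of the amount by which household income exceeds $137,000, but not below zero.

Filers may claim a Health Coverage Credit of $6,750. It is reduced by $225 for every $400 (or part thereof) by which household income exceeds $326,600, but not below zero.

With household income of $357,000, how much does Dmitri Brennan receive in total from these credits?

$850

Disability Support Credit: 3% of the $220,000 excess over $137,000 is $6,600; credit = $7,450 − $6,600 = $850.
Health Coverage Credit: income exceeds $326,600 by $30,400 → 76 increments × $225 = $17,100 ≥ base, so the credit is $0.
Total: $850 + $0 = $850.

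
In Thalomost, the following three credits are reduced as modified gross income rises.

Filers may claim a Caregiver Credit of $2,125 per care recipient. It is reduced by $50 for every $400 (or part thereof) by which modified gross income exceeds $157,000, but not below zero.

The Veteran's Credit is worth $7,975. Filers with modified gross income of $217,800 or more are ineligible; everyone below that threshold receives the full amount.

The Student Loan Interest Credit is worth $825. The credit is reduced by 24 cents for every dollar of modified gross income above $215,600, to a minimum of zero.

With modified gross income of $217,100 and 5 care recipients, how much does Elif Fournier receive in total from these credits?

$11,515

Caregiver Credit: base = 5 × $2,125 = $10,625. income exceeds $157,000 by $60,100, which is 151 full-or-partial $400 increments; reduction = 151 × $50 = $7,550, leaving $3,075.
Veteran's Credit: $217,100 is below the $217,800 cutoff, so the full $7,975 applies.
Student Loan Interest Credit: 24% of the $1,500 excess over $215,600 is $360; credit = $825 − $360 = $465.
Total: $3,075 + $7,975 + $465 = $11,515.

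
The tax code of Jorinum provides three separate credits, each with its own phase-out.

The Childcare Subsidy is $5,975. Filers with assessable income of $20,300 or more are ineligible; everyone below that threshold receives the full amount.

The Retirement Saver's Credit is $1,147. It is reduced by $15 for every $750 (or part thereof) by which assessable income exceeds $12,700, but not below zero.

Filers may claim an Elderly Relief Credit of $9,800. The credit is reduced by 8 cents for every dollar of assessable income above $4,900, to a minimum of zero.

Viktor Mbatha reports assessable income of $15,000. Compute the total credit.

$16,054

Childcare Subsidy: $15,000 is below the $20,300 cutoff, so the full $5,975 applies.
Retirement Saver's Credit: income exceeds $12,700 by $2,300, which is 4 full-or-partial $750 increments; reduction = 4 × $15 = $60, leaving $1,087.
Elderly Relief Credit: 8% of the $10,100 excess over $4,900 is $808; credit = $9,800 − $808 = $8,992.
Total: $5,975 + $1,087 + $8,992 = $16,054.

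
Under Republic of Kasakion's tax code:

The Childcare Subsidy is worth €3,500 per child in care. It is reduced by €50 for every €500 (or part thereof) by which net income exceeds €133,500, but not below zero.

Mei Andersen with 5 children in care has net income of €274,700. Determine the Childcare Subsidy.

€3,350

Childcare Subsidy: base = 5 × €3,500 = €17,500. income exceeds €133,500 by €141,200, which is 283 full-or-partial €500 increments; reduction = 283 × €50 = €14,150, leaving €3,350.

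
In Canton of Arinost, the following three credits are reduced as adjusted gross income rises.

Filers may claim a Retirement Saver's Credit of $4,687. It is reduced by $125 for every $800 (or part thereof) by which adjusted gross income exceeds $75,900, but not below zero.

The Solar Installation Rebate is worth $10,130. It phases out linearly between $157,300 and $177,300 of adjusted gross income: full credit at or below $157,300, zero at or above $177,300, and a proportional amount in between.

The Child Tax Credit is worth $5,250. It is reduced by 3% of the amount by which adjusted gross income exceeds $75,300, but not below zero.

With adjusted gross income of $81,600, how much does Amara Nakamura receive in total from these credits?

Retirement Saver's Credit: income exceeds $75,900 by $5,700, which is 8 full-or-partial $800 increments; reduction = 8 × $125 = $1,000, leaving $3,687.
Solar Installation Rebate: $81,600 is at or below the $157,300 threshold, so the full $10,130 applies.
Child Tax Credit: 3% of the $6,300 excess over $75,300 is $189; credit = $5,250 − $189 = $5,061.
Total: $3,687 + $10,130 + $5,061 = $18,878.

$18,878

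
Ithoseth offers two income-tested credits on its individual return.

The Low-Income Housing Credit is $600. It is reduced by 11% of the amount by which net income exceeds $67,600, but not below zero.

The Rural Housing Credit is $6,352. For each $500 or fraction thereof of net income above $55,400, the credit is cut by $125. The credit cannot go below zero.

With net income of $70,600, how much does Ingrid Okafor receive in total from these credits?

$2,747

Low-Income Housing Credit: 11% of the $3,000 excess over $67,600 is $330; credit = $600 − $330 = $270.
Rural Housing Credit: income exceeds $55,400 by $15,200, which is 31 full-or-partial $500 increments; reduction = 31 × $125 = $3,875, leaving $2,477.
Total: $270 + $2,477 = $2,747.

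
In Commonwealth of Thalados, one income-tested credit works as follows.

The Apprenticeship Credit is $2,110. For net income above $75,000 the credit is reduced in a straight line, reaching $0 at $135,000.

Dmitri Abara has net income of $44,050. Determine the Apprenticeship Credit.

$2,110

Apprenticeship Credit: $44,050 is at or below the $75,000 threshold, so the full $2,110 applies.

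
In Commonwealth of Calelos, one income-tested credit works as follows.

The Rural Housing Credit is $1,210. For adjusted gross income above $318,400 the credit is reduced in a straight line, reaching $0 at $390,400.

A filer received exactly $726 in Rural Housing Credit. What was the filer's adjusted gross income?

$347,200

$726 is 726/1,210 of the full $1,210, so 484/1,210 of the $72,000 range has been used: income = $318,400 + $72,000 × 484/1,210 = $347,200.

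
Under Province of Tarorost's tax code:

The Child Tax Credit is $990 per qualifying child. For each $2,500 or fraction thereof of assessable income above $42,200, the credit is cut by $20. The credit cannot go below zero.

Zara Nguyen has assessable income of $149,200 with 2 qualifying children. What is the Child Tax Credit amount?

Child Tax Credit: base = 2 × $990 = $1,980. income exceeds $42,200 by $107,000, which is 43 full-or-partial $2,500 increments; reduction = 43 × $20 = $860, leaving $1,120.

$1,120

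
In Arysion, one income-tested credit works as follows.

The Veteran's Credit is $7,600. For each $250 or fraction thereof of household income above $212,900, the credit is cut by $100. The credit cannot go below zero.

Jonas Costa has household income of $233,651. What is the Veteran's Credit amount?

$0

Veteran's Credit: income exceeds $212,900 by $20,751 → 84 increments × $100 = $8,400 ≥ base, so the credit is $0.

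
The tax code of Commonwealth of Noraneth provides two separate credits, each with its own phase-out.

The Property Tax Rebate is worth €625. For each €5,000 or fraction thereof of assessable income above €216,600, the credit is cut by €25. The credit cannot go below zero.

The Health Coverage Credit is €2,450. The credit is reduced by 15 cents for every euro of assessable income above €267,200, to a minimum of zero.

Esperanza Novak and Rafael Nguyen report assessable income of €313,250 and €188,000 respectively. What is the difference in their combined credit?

€2,950

Esperanza (€313,250): Property Tax Rebate: income exceeds €216,600 by €96,650, which is 20 full-or-partial €5,000 increments; reduction = 20 × €25 = €500, leaving €125. Health Coverage Credit: 15% of the €46,050 excess over €267,200 is €6,907.50 ≥ base, so the credit is €0. total €125 + €0 = €125
Rafael (€188,000): Property Tax Rebate: €188,000 is at or below the €216,600 threshold, so the full €625 applies. Health Coverage Credit: €188,000 is at or below the €267,200 threshold, so the full €2,450 applies. total €625 + €2,450 = €3,075
Difference: |€125 − €3,075| = €2,950.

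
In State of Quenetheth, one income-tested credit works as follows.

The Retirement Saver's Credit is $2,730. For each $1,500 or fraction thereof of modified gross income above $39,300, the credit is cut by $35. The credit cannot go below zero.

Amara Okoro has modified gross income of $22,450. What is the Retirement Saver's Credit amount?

Retirement Saver's Credit: $22,450 is at or below the $39,300 threshold, so the full $2,730 applies.

$2,730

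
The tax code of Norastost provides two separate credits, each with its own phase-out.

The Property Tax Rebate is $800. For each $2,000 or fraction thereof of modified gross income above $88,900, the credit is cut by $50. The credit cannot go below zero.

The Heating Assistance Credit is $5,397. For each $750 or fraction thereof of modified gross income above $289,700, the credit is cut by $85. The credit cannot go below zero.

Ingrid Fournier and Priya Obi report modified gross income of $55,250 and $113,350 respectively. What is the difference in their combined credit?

$650

Ingrid ($55,250): Property Tax Rebate: $55,250 is at or below the $88,900 threshold, so the full $800 applies. Heating Assistance Credit: $55,250 is at or below the $289,700 threshold, so the full $5,397 applies. total $800 + $5,397 = $6,197
Priya ($113,350): Property Tax Rebate: income exceeds $88,900 by $24,450, which is 13 full-or-partial $2,000 increments; reduction = 13 × $50 = $650, leaving $150. Heating Assistance Credit: $113,350 is at or below the $289,700 threshold, so the full $5,397 applies. total $150 + $5,397 = $5,547
Difference: |$6,197 − $5,547| = $650.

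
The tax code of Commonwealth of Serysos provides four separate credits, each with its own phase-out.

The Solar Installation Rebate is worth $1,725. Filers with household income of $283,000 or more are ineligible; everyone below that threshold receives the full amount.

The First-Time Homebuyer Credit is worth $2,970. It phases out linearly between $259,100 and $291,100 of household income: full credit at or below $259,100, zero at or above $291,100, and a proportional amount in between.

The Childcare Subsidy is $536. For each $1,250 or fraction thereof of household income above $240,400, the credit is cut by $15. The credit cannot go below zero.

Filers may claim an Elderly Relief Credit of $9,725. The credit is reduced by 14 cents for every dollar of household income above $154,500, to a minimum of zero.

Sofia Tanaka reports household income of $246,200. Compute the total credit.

$5,156

Solar Installation Rebate: $246,200 is below the $283,000 cutoff, so the full $1,725 applies.
First-Time Homebuyer Credit: $246,200 is at or below the $259,100 threshold, so the full $2,970 applies.
Childcare Subsidy: income exceeds $240,400 by $5,800, which is 5 full-or-partial $1,250 increments; reduction = 5 × $15 = $75, leaving $461.
Elderly Relief Credit: 14% of the $91,700 excess over $154,500 is $12,838 ≥ base, so the credit is $0.
Total: $1,725 + $2,970 + $461 + $0 = $5,156.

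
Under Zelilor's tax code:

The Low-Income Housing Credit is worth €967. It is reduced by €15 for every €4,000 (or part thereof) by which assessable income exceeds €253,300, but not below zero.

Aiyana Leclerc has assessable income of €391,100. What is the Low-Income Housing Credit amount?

Low-Income Housing Credit: income exceeds €253,300 by €137,800, which is 35 full-or-partial €4,000 increments; reduction = 35 × €15 = €525, leaving €442.

€442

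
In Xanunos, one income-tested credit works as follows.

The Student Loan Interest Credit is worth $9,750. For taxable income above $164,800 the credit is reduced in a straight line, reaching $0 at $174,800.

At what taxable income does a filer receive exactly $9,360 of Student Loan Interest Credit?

$9,360 is 9,360/9,750 of the full $9,750, so 390/9,750 of the $10,000 range has been used: income = $164,800 + $10,000 × 390/9,750 = $165,200.

$165,200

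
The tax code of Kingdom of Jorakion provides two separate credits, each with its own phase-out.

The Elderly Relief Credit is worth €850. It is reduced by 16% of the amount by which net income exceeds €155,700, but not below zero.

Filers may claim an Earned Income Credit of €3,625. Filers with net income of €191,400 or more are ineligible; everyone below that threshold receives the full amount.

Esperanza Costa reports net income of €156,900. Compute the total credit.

Elderly Relief Credit: 16% of the €1,200 excess over €155,700 is €192; credit = €850 − €192 = €658.
Earned Income Credit: €156,900 is below the €191,400 cutoff, so the full €3,625 applies.
Total: €658 + €3,625 = €4,283.

€4,283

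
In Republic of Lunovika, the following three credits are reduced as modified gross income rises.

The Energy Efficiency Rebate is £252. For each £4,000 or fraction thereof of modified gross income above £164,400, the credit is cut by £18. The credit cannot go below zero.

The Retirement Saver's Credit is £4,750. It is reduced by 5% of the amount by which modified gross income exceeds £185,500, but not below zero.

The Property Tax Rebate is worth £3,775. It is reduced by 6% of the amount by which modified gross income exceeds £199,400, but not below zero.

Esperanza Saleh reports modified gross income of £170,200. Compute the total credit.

Energy Efficiency Rebate: income exceeds £164,400 by £5,800, which is 2 full-or-partial £4,000 increments; reduction = 2 × £18 = £36, leaving £216.
Retirement Saver's Credit: £170,200 is at or below the £185,500 threshold, so the full £4,750 applies.
Property Tax Rebate: £170,200 is at or below the £199,400 threshold, so the full £3,775 applies.
Total: £216 + £4,750 + £3,775 = £8,741.

£8,741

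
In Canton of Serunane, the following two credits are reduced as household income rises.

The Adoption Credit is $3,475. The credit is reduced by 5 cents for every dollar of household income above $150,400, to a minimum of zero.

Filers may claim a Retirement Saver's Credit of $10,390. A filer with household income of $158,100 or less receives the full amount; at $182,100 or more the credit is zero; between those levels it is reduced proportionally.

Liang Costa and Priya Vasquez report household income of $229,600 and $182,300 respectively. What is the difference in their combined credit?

$1,880

Liang ($229,600): Adoption Credit: 5% of the $79,200 excess over $150,400 is $3,960 ≥ base, so the credit is $0. Retirement Saver's Credit: $229,600 is at or above $182,100, so the credit is $0. total $0 + $0 = $0
Priya ($182,300): Adoption Credit: 5% of the $31,900 excess over $150,400 is $1,595; credit = $3,475 − $1,595 = $1,880. Retirement Saver's Credit: $182,300 is at or above $182,100, so the credit is $0. total $1,880 + $0 = $1,880
Difference: |$0 − $1,880| = $1,880.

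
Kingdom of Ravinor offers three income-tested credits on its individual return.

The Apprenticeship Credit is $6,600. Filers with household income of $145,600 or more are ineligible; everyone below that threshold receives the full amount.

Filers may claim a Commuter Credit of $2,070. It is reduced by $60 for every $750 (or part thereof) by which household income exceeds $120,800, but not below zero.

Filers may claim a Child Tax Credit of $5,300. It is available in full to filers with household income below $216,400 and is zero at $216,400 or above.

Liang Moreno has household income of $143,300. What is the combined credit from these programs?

Apprenticeship Credit: $143,300 is below the $145,600 cutoff, so the full $6,600 applies.
Commuter Credit: income exceeds $120,800 by $22,500, which is 30 full-or-partial $750 increments; reduction = 30 × $60 = $1,800, leaving $270.
Child Tax Credit: $143,300 is below the $216,400 cutoff, so the full $5,300 applies.
Total: $6,600 + $270 + $5,300 = $12,170.

$12,170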